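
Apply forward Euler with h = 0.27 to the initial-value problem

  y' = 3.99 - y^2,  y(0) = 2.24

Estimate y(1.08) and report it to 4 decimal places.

Euler: y_{n+1} = y_n + h·f(s_n, y_n).
s=0.000000, y=2.240000: f=-1.027600 → y ← 2.240000 + 0.27·(-1.027600) = 1.962548
s=0.270000, y=1.962548: f=0.138405 → y ← 1.962548 + 0.27·0.138405 = 1.999917
s=0.540000, y=1.999917: f=-0.009670 → y ← 1.999917 + 0.27·(-0.009670) = 1.997307
s=0.810000, y=1.997307: f=0.000766 → y ← 1.997307 + 0.27·0.000766 = 1.997514
y(1.08) ≈ 1.9975

1.9975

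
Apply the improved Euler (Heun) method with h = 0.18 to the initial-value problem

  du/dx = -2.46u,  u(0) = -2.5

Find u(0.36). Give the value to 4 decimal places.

-1.0733

Heun: k1 = f(x_n, u_n); k2 = f(x_n + h, u_n + h·k1); u_{n+1} = u_n + (h/2)·(k1 + k2).
x=0.000000, u=-2.500000:
  k1 = f(0.000000, -2.500000) = 6.150000
  k2 = f(0.180000, -1.393000) = 3.426780
  u ← -2.500000 + (0.18/2)·(6.150000 + 3.426780) = -1.638090
x=0.180000, u=-1.638090:
  k1 = f(0.180000, -1.638090) = 4.029701
  k2 = f(0.360000, -0.912744) = 2.245349
  u ← -1.638090 + (0.18/2)·(4.029701 + 2.245349) = -1.073335
u(0.36) ≈ -1.0733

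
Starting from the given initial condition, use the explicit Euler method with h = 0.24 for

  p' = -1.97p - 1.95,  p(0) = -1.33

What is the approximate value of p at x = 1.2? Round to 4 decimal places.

Euler: p_{n+1} = p_n + h·f(x_n, p_n).
x=0.000000, p=-1.330000: f=0.670100 → p ← -1.330000 + 0.24·0.670100 = -1.169176
x=0.240000, p=-1.169176: f=0.353277 → p ← -1.169176 + 0.24·0.353277 = -1.084390
x=0.480000, p=-1.084390: f=0.186247 → p ← -1.084390 + 0.24·0.186247 = -1.039690
x=0.720000, p=-1.039690: f=0.098190 → p ← -1.039690 + 0.24·0.098190 = -1.016125
x=0.960000, p=-1.016125: f=0.051766 → p ← -1.016125 + 0.24·0.051766 = -1.003701
p(1.2) ≈ -1.0037

-1.0037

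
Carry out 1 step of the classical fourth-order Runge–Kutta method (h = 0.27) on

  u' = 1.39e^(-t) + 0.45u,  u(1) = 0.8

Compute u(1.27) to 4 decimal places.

RK4: k1 = f(t_n, u_n); k2 = f(t_n + h/2, u_n + (h/2)·k1); k3 = f(t_n + h/2, u_n + (h/2)·k2); k4 = f(t_n + h, u_n + h·k3); u_{n+1} = u_n + (h/6)·(k1 + 2k2 + 2k3 + k4).
t=1.000000, u=0.800000:
  k1 = f(1.000000, 0.800000) = 0.871352
  k2 = f(1.135000, 0.917633) = 0.859711
  k3 = f(1.135000, 0.916061) = 0.859004
  k4 = f(1.270000, 1.031931) = 0.854725
  u ← 0.800000 + (0.27/6)·(k1 + 2k2 + 2k3 + k4) = 1.032358
u(1.27) ≈ 1.0324

1.0324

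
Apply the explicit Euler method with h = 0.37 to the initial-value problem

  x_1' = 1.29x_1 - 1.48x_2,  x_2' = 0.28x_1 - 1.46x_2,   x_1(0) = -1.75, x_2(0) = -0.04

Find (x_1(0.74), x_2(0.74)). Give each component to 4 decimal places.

Euler on (x_1,x_2): x_1_{n+1} = x_1_n + h·x_1', x_2_{n+1} = x_2_n + h·x_2'.
0.000000: (-1.750000, -0.040000); f=(-2.198300, -0.431600) → (-2.563371, -0.199692)
0.370000: (-2.563371, -0.199692); f=(-3.011204, -0.426194) → (-3.677517, -0.357384)
(x_1(0.74), x_2(0.74)) ≈ (-3.6775, -0.3574)

-3.6775, -0.3574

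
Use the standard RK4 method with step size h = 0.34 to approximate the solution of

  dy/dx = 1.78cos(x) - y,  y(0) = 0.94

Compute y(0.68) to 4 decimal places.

RK4: k1 = f(x_n, y_n); k2 = f(x_n + h/2, y_n + (h/2)·k1); k3 = f(x_n + h/2, y_n + (h/2)·k2); k4 = f(x_n + h, y_n + h·k3); y_{n+1} = y_n + (h/6)·(k1 + 2k2 + 2k3 + k4).
x=0.000000, y=0.940000:
  k1 = f(0.000000, 0.940000) = 0.840000
  k2 = f(0.170000, 1.082800) = 0.671541
  k3 = f(0.170000, 1.054162) = 0.700179
  k4 = f(0.340000, 1.178061) = 0.500042
  y ← 0.940000 + (0.34/6)·(k1 + 2k2 + 2k3 + k4) = 1.171397
x=0.340000, y=1.171397:
  k1 = f(0.340000, 1.171397) = 0.506706
  k2 = f(0.510000, 1.257537) = 0.295948
  k3 = f(0.510000, 1.221708) = 0.331777
  k4 = f(0.680000, 1.284201) = 0.099878
  y ← 1.171397 + (0.34/6)·(k1 + 2k2 + 2k3 + k4) = 1.276913
y(0.68) ≈ 1.2769

1.2769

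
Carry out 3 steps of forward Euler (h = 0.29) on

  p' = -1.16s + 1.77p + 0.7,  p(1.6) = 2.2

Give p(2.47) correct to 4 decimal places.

5.6712

Euler: p_{n+1} = p_n + h·f(s_n, p_n).
s=1.600000, p=2.200000: f=2.738000 → p ← 2.200000 + 0.29·2.738000 = 2.994020
s=1.890000, p=2.994020: f=3.807015 → p ← 2.994020 + 0.29·3.807015 = 4.098054
s=2.180000, p=4.098054: f=5.424756 → p ← 4.098054 + 0.29·5.424756 = 5.671234
p(2.47) ≈ 5.6712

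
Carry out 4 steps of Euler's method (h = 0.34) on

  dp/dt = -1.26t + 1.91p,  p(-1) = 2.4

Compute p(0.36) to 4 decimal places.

Euler: p_{n+1} = p_n + h·f(t_n, p_n).
t=-1.000000, p=2.400000: f=5.844000 → p ← 2.400000 + 0.34·5.844000 = 4.386960
t=-0.660000, p=4.386960: f=9.210694 → p ← 4.386960 + 0.34·9.210694 = 7.518596
t=-0.320000, p=7.518596: f=14.763718 → p ← 7.518596 + 0.34·14.763718 = 12.538260
t=0.020000, p=12.538260: f=23.922877 → p ← 12.538260 + 0.34·23.922877 = 20.672038
p(0.36) ≈ 20.6720

20.6720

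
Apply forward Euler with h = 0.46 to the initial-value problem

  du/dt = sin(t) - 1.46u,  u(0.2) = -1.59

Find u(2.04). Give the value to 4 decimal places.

0.6111

Euler: u_{n+1} = u_n + h·f(t_n, u_n).
t=0.200000, u=-1.590000: f=2.520069 → u ← -1.590000 + 0.46·2.520069 = -0.430768
t=0.660000, u=-0.430768: f=1.242038 → u ← -0.430768 + 0.46·1.242038 = 0.140570
t=1.120000, u=0.140570: f=0.694869 → u ← 0.140570 + 0.46·0.694869 = 0.460209
t=1.580000, u=0.460209: f=0.328052 → u ← 0.460209 + 0.46·0.328052 = 0.611113
u(2.04) ≈ 0.6111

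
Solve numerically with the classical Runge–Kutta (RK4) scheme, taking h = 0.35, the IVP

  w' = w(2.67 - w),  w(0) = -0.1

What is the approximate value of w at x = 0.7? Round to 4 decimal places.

RK4: k1 = f(x_n, w_n); k2 = f(x_n + h/2, w_n + (h/2)·k1); k3 = f(x_n + h/2, w_n + (h/2)·k2); k4 = f(x_n + h, w_n + h·k3); w_{n+1} = w_n + (h/6)·(k1 + 2k2 + 2k3 + k4).
x=0.000000, w=-0.100000:
  k1 = f(0.000000, -0.100000) = -0.277000
  k2 = f(0.175000, -0.148475) = -0.418473
  k3 = f(0.175000, -0.173233) = -0.492541
  k4 = f(0.350000, -0.272389) = -0.801476
  w ← -0.100000 + (0.35/6)·(k1 + 2k2 + 2k3 + k4) = -0.269196
x=0.350000, w=-0.269196:
  k1 = f(0.350000, -0.269196) = -0.791220
  k2 = f(0.525000, -0.407660) = -1.254637
  k3 = f(0.525000, -0.488758) = -1.543867
  k4 = f(0.700000, -0.809549) = -2.816867
  w ← -0.269196 + (0.35/6)·(k1 + 2k2 + 2k3 + k4) = -0.806160
w(0.7) ≈ -0.8062

-0.8062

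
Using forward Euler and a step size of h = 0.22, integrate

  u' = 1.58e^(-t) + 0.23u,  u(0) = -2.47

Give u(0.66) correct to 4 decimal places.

Euler: u_{n+1} = u_n + h·f(t_n, u_n).
t=0.000000, u=-2.470000: f=1.011900 → u ← -2.470000 + 0.22·1.011900 = -2.247382
t=0.220000, u=-2.247382: f=0.751082 → u ← -2.247382 + 0.22·0.751082 = -2.082144
t=0.440000, u=-2.082144: f=0.538684 → u ← -2.082144 + 0.22·0.538684 = -1.963633
u(0.66) ≈ -1.9636

-1.9636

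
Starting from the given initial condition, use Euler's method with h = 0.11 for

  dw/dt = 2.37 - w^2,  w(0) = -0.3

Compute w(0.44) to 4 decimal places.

0.7037

Euler: w_{n+1} = w_n + h·f(t_n, w_n).
t=0.000000, w=-0.300000: f=2.280000 → w ← -0.300000 + 0.11·2.280000 = -0.049200
t=0.110000, w=-0.049200: f=2.367579 → w ← -0.049200 + 0.11·2.367579 = 0.211234
t=0.220000, w=0.211234: f=2.325380 → w ← 0.211234 + 0.11·2.325380 = 0.467026
t=0.330000, w=0.467026: f=2.151887 → w ← 0.467026 + 0.11·2.151887 = 0.703733
w(0.44) ≈ 0.7037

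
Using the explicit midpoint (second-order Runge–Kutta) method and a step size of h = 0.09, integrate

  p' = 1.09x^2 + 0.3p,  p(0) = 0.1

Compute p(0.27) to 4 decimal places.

0.1155

Midpoint: k1 = f(x_n, p_n); k2 = f(x_n + h/2, p_n + (h/2)·k1); p_{n+1} = p_n + h·k2.
x=0.000000, p=0.100000:
  k1 = f(0.000000, 0.100000) = 0.030000
  k2 = f(0.045000, 0.101350) = 0.032612
  p ← 0.100000 + 0.09·0.032612 = 0.102935
x=0.090000, p=0.102935:
  k1 = f(0.090000, 0.102935) = 0.039710
  k2 = f(0.135000, 0.104722) = 0.051282
  p ← 0.102935 + 0.09·0.051282 = 0.107550
x=0.180000, p=0.107550:
  k1 = f(0.180000, 0.107550) = 0.067581
  k2 = f(0.225000, 0.110592) = 0.088359
  p ← 0.107550 + 0.09·0.088359 = 0.115503
p(0.27) ≈ 0.1155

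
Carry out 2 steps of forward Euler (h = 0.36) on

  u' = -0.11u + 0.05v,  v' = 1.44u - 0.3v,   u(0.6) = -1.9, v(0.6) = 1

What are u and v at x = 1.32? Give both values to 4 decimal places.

Euler on (u,v): u_{n+1} = u_n + h·u', v_{n+1} = v_n + h·v'.
0.600000: (-1.900000, 1.000000); f=(0.259000, -3.036000) → (-1.806760, -0.092960)
0.960000: (-1.806760, -0.092960); f=(0.194096, -2.573846) → (-1.736886, -1.019545)
(u(1.32), v(1.32)) ≈ (-1.7369, -1.0195)

-1.7369, -1.0195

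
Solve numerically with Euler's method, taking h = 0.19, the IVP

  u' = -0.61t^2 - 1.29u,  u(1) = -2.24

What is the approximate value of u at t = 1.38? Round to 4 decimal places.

-1.5281

Euler: u_{n+1} = u_n + h·f(t_n, u_n).
t=1.000000, u=-2.240000: f=2.279600 → u ← -2.240000 + 0.19·2.279600 = -1.806876
t=1.190000, u=-1.806876: f=1.467049 → u ← -1.806876 + 0.19·1.467049 = -1.528137
u(1.38) ≈ -1.5281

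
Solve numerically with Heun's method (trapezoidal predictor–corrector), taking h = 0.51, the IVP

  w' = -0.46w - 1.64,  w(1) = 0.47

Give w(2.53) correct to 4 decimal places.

Heun: k1 = f(x_n, w_n); k2 = f(x_n + h, w_n + h·k1); w_{n+1} = w_n + (h/2)·(k1 + k2).
x=1.000000, w=0.470000:
  k1 = f(1.000000, 0.470000) = -1.856200
  k2 = f(1.510000, -0.476662) = -1.420735
  w ← 0.470000 + (0.51/2)·(-1.856200 + (-1.420735)) = -0.365619
x=1.510000, w=-0.365619:
  k1 = f(1.510000, -0.365619) = -1.471815
  k2 = f(2.020000, -1.116244) = -1.126528
  w ← -0.365619 + (0.51/2)·(-1.471815 + (-1.126528)) = -1.028196
x=2.020000, w=-1.028196:
  k1 = f(2.020000, -1.028196) = -1.167030
  k2 = f(2.530000, -1.623381) = -0.893245
  w ← -1.028196 + (0.51/2)·(-1.167030 + (-0.893245)) = -1.553566
w(2.53) ≈ -1.5536

-1.5536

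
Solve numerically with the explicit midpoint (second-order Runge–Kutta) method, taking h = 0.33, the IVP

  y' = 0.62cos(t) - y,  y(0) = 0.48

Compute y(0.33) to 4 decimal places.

Midpoint: k1 = f(t_n, y_n); k2 = f(t_n + h/2, y_n + (h/2)·k1); y_{n+1} = y_n + h·k2.
t=0.000000, y=0.480000:
  k1 = f(0.000000, 0.480000) = 0.140000
  k2 = f(0.165000, 0.503100) = 0.108479
  y ← 0.480000 + 0.33·0.108479 = 0.515798
y(0.33) ≈ 0.5158

0.5158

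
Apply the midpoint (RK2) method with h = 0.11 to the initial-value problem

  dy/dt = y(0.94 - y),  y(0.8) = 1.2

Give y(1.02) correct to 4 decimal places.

1.1413

Midpoint: k1 = f(t_n, y_n); k2 = f(t_n + h/2, y_n + (h/2)·k1); y_{n+1} = y_n + h·k2.
t=0.800000, y=1.200000:
  k1 = f(0.800000, 1.200000) = -0.312000
  k2 = f(0.855000, 1.182840) = -0.287241
  y ← 1.200000 + 0.11·(-0.287241) = 1.168404
t=0.910000, y=1.168404:
  k1 = f(0.910000, 1.168404) = -0.266867
  k2 = f(0.965000, 1.153726) = -0.246581
  y ← 1.168404 + 0.11·(-0.246581) = 1.141280
y(1.02) ≈ 1.1413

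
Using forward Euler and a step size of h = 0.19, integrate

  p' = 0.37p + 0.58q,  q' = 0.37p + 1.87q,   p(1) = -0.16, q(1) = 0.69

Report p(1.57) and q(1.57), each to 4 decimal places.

Euler on (p,q): p_{n+1} = p_n + h·p', q_{n+1} = q_n + h·q'.
1.000000: (-0.160000, 0.690000); f=(0.341000, 1.231100) → (-0.095210, 0.923909)
1.190000: (-0.095210, 0.923909); f=(0.500640, 1.692482) → (-0.000088, 1.245481)
1.380000: (-0.000088, 1.245481); f=(0.722346, 2.329016) → (0.137157, 1.687994)
(p(1.57), q(1.57)) ≈ (0.1372, 1.6880)

0.1372, 1.6880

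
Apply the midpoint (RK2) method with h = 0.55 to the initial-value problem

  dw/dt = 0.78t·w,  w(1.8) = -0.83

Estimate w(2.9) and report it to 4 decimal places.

-4.9946

Midpoint: k1 = f(t_n, w_n); k2 = f(t_n + h/2, w_n + (h/2)·k1); w_{n+1} = w_n + h·k2.
t=1.800000, w=-0.830000:
  k1 = f(1.800000, -0.830000) = -1.165320
  k2 = f(2.075000, -1.150463) = -1.862024
  w ← -0.830000 + 0.55·(-1.862024) = -1.854113
t=2.350000, w=-1.854113:
  k1 = f(2.350000, -1.854113) = -3.398590
  k2 = f(2.625000, -2.788726) = -5.709916
  w ← -1.854113 + 0.55·(-5.709916) = -4.994567
w(2.9) ≈ -4.9946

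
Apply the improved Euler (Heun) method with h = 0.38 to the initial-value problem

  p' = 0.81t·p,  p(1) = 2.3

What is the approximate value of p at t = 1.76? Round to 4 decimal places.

Heun: k1 = f(t_n, p_n); k2 = f(t_n + h, p_n + h·k1); p_{n+1} = p_n + (h/2)·(k1 + k2).
t=1.000000, p=2.300000:
  k1 = f(1.000000, 2.300000) = 1.863000
  k2 = f(1.380000, 3.007940) = 3.362275
  p ← 2.300000 + (0.38/2)·(1.863000 + 3.362275) = 3.292802
t=1.380000, p=3.292802:
  k1 = f(1.380000, 3.292802) = 3.680694
  k2 = f(1.760000, 4.691466) = 6.688154
  p ← 3.292802 + (0.38/2)·(3.680694 + 6.688154) = 5.262884
p(1.76) ≈ 5.2629

5.2629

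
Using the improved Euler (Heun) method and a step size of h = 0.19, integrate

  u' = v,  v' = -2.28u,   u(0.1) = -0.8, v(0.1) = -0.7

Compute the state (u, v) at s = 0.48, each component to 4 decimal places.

-0.9247, 0.0786

Heun on (u,v): k1 = f(s_n, state_n); k2 = f(s_n + h, state_n + h·k1); state_{n+1} = state_n + (h/2)·(k1 + k2).
0.100000: (-0.800000, -0.700000)
  k1 = (-0.700000, 1.824000)
  predictor → (-0.933000, -0.353440)
  k2 = (-0.353440, 2.127240)
  → (-0.900077, -0.324632)
0.290000: (-0.900077, -0.324632)
  k1 = (-0.324632, 2.052175)
  predictor → (-0.961757, 0.065281)
  k2 = (0.065281, 2.192806)
  → (-0.924715, 0.078641)
(u(0.48), v(0.48)) ≈ (-0.9247, 0.0786)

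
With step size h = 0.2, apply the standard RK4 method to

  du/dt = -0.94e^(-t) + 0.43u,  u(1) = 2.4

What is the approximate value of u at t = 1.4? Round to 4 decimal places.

RK4: k1 = f(t_n, u_n); k2 = f(t_n + h/2, u_n + (h/2)·k1); k3 = f(t_n + h/2, u_n + (h/2)·k2); k4 = f(t_n + h, u_n + h·k3); u_{n+1} = u_n + (h/6)·(k1 + 2k2 + 2k3 + k4).
t=1.000000, u=2.400000:
  k1 = f(1.000000, 2.400000) = 0.686193
  k2 = f(1.100000, 2.468619) = 0.748607
  k3 = f(1.100000, 2.474861) = 0.751291
  k4 = f(1.200000, 2.550258) = 0.813488
  u ← 2.400000 + (0.2/6)·(k1 + 2k2 + 2k3 + k4) = 2.549983
t=1.200000, u=2.549983:
  k1 = f(1.200000, 2.549983) = 0.813370
  k2 = f(1.300000, 2.631320) = 0.875288
  k3 = f(1.300000, 2.637511) = 0.877950
  k4 = f(1.400000, 2.725573) = 0.940195
  u ← 2.549983 + (0.2/6)·(k1 + 2k2 + 2k3 + k4) = 2.725317
u(1.4) ≈ 2.7253

2.7253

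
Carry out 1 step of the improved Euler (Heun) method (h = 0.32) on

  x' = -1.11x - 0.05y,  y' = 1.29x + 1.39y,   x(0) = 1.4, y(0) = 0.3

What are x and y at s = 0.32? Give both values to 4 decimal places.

0.9814, 1.0659

Heun on (x,y): k1 = f(s_n, state_n); k2 = f(s_n + h, state_n + h·k1); state_{n+1} = state_n + (h/2)·(k1 + k2).
0.000000: (1.400000, 0.300000)
  k1 = (-1.569000, 2.223000)
  predictor → (0.897920, 1.011360)
  k2 = (-1.047259, 2.564107)
  → (0.981399, 1.065937)
(x(0.32), y(0.32)) ≈ (0.9814, 1.0659)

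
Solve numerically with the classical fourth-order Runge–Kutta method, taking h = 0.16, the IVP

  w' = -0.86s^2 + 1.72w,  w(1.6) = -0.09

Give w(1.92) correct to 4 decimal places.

-1.2770

RK4: k1 = f(s_n, w_n); k2 = f(s_n + h/2, w_n + (h/2)·k1); k3 = f(s_n + h/2, w_n + (h/2)·k2); k4 = f(s_n + h, w_n + h·k3); w_{n+1} = w_n + (h/6)·(k1 + 2k2 + 2k3 + k4).
s=1.600000, w=-0.090000:
  k1 = f(1.600000, -0.090000) = -2.356400
  k2 = f(1.680000, -0.278512) = -2.906305
  k3 = f(1.680000, -0.322504) = -2.981972
  k4 = f(1.760000, -0.567115) = -3.639375
  w ← -0.090000 + (0.16/6)·(k1 + 2k2 + 2k3 + k4) = -0.563929
s=1.760000, w=-0.563929:
  k1 = f(1.760000, -0.563929) = -3.633893
  k2 = f(1.840000, -0.854640) = -4.381597
  k3 = f(1.840000, -0.914456) = -4.484481
  k4 = f(1.920000, -1.281446) = -5.374391
  w ← -0.563929 + (0.16/6)·(k1 + 2k2 + 2k3 + k4) = -1.277007
w(1.92) ≈ -1.2770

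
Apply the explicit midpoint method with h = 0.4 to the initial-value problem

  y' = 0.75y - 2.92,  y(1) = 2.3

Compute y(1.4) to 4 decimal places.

1.7503

Midpoint: k1 = f(t_n, y_n); k2 = f(t_n + h/2, y_n + (h/2)·k1); y_{n+1} = y_n + h·k2.
t=1.000000, y=2.300000:
  k1 = f(1.000000, 2.300000) = -1.195000
  k2 = f(1.200000, 2.061000) = -1.374250
  y ← 2.300000 + 0.4·(-1.374250) = 1.750300
y(1.4) ≈ 1.7503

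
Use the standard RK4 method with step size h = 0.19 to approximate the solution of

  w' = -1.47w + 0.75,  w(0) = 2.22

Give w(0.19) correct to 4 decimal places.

RK4: k1 = f(t_n, w_n); k2 = f(t_n + h/2, w_n + (h/2)·k1); k3 = f(t_n + h/2, w_n + (h/2)·k2); k4 = f(t_n + h, w_n + h·k3); w_{n+1} = w_n + (h/6)·(k1 + 2k2 + 2k3 + k4).
t=0.000000, w=2.220000:
  k1 = f(0.000000, 2.220000) = -2.513400
  k2 = f(0.095000, 1.981227) = -2.162404
  k3 = f(0.095000, 2.014572) = -2.211420
  k4 = f(0.190000, 1.799830) = -1.895750
  w ← 2.220000 + (0.19/6)·(k1 + 2k2 + 2k3 + k4) = 1.803368
w(0.19) ≈ 1.8034

1.8034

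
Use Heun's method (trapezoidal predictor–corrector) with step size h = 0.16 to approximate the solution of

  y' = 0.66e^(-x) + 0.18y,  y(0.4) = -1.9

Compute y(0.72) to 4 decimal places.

Heun: k1 = f(x_n, y_n); k2 = f(x_n + h, y_n + h·k1); y_{n+1} = y_n + (h/2)·(k1 + k2).
x=0.400000, y=-1.900000:
  k1 = f(0.400000, -1.900000) = 0.100411
  k2 = f(0.560000, -1.883934) = 0.037890
  y ← -1.900000 + (0.16/2)·(0.100411 + 0.037890) = -1.888936
x=0.560000, y=-1.888936:
  k1 = f(0.560000, -1.888936) = 0.036990
  k2 = f(0.720000, -1.883018) = -0.017687
  y ← -1.888936 + (0.16/2)·(0.036990 + (-0.017687)) = -1.887392
y(0.72) ≈ -1.8874

-1.8874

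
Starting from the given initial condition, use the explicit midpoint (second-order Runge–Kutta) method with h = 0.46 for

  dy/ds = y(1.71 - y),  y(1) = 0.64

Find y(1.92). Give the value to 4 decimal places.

Midpoint: k1 = f(s_n, y_n); k2 = f(s_n + h/2, y_n + (h/2)·k1); y_{n+1} = y_n + h·k2.
s=1.000000, y=0.640000:
  k1 = f(1.000000, 0.640000) = 0.684800
  k2 = f(1.230000, 0.797504) = 0.727719
  y ← 0.640000 + 0.46·0.727719 = 0.974751
s=1.460000, y=0.974751:
  k1 = f(1.460000, 0.974751) = 0.716685
  k2 = f(1.690000, 1.139588) = 0.650034
  y ← 0.974751 + 0.46·0.650034 = 1.273767
y(1.92) ≈ 1.2738

1.2738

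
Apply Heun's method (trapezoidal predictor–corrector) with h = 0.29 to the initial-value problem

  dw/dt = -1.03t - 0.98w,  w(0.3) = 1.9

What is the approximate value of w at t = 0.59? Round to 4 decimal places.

1.3166

Heun: k1 = f(t_n, w_n); k2 = f(t_n + h, w_n + h·k1); w_{n+1} = w_n + (h/2)·(k1 + k2).
t=0.300000, w=1.900000:
  k1 = f(0.300000, 1.900000) = -2.171000
  k2 = f(0.590000, 1.270410) = -1.852702
  w ← 1.900000 + (0.29/2)·(-2.171000 + (-1.852702)) = 1.316563
w(0.59) ≈ 1.3166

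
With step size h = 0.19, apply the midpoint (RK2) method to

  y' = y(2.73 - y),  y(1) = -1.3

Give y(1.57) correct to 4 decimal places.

-80.8595

Midpoint: k1 = f(t_n, y_n); k2 = f(t_n + h/2, y_n + (h/2)·k1); y_{n+1} = y_n + h·k2.
t=1.000000, y=-1.300000:
  k1 = f(1.000000, -1.300000) = -5.239000
  k2 = f(1.095000, -1.797705) = -8.139478
  y ← -1.300000 + 0.19·(-8.139478) = -2.846501
t=1.190000, y=-2.846501:
  k1 = f(1.190000, -2.846501) = -15.873514
  k2 = f(1.285000, -4.354485) = -30.849280
  y ← -2.846501 + 0.19·(-30.849280) = -8.707864
t=1.380000, y=-8.707864:
  k1 = f(1.380000, -8.707864) = -99.599362
  k2 = f(1.475000, -18.169803) = -379.745316
  y ← -8.707864 + 0.19·(-379.745316) = -80.859474
y(1.57) ≈ -80.8595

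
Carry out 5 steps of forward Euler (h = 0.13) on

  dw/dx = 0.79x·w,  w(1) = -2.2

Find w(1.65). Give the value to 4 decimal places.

-4.0398

Euler: w_{n+1} = w_n + h·f(x_n, w_n).
x=1.000000, w=-2.200000: f=-1.738000 → w ← -2.200000 + 0.13·(-1.738000) = -2.425940
x=1.130000, w=-2.425940: f=-2.165637 → w ← -2.425940 + 0.13·(-2.165637) = -2.707473
x=1.260000, w=-2.707473: f=-2.695018 → w ← -2.707473 + 0.13·(-2.695018) = -3.057825
x=1.390000, w=-3.057825: f=-3.357798 → w ← -3.057825 + 0.13·(-3.357798) = -3.494339
x=1.520000, w=-3.494339: f=-4.196002 → w ← -3.494339 + 0.13·(-4.196002) = -4.039819
w(1.65) ≈ -4.0398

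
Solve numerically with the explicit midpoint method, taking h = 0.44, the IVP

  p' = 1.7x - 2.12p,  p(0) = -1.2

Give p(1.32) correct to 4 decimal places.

0.5761

Midpoint: k1 = f(x_n, p_n); k2 = f(x_n + h/2, p_n + (h/2)·k1); p_{n+1} = p_n + h·k2.
x=0.000000, p=-1.200000:
  k1 = f(0.000000, -1.200000) = 2.544000
  k2 = f(0.220000, -0.640320) = 1.731478
  p ← -1.200000 + 0.44·1.731478 = -0.438150
x=0.440000, p=-0.438150:
  k1 = f(0.440000, -0.438150) = 1.676877
  k2 = f(0.660000, -0.069237) = 1.268782
  p ← -0.438150 + 0.44·1.268782 = 0.120114
x=0.880000, p=0.120114:
  k1 = f(0.880000, 0.120114) = 1.241358
  k2 = f(1.100000, 0.393213) = 1.036388
  p ← 0.120114 + 0.44·1.036388 = 0.576125
p(1.32) ≈ 0.5761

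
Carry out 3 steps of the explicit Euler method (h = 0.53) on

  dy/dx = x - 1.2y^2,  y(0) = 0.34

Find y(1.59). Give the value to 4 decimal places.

Euler: y_{n+1} = y_n + h·f(x_n, y_n).
x=0.000000, y=0.340000: f=-0.138720 → y ← 0.340000 + 0.53·(-0.138720) = 0.266478
x=0.530000, y=0.266478: f=0.444787 → y ← 0.266478 + 0.53·0.444787 = 0.502216
x=1.060000, y=0.502216: f=0.757335 → y ← 0.502216 + 0.53·0.757335 = 0.903603
y(1.59) ≈ 0.9036

0.9036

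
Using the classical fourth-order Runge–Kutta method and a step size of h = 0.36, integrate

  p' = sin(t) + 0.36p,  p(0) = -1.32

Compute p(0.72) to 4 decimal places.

-1.4391

RK4: k1 = f(t_n, p_n); k2 = f(t_n + h/2, p_n + (h/2)·k1); k3 = f(t_n + h/2, p_n + (h/2)·k2); k4 = f(t_n + h, p_n + h·k3); p_{n+1} = p_n + (h/6)·(k1 + 2k2 + 2k3 + k4).
t=0.000000, p=-1.320000:
  k1 = f(0.000000, -1.320000) = -0.475200
  k2 = f(0.180000, -1.405536) = -0.326963
  k3 = f(0.180000, -1.378853) = -0.317358
  k4 = f(0.360000, -1.434249) = -0.164055
  p ← -1.320000 + (0.36/6)·(k1 + 2k2 + 2k3 + k4) = -1.435674
t=0.360000, p=-1.435674:
  k1 = f(0.360000, -1.435674) = -0.164568
  k2 = f(0.540000, -1.465296) = -0.013371
  k3 = f(0.540000, -1.438081) = -0.003573
  k4 = f(0.720000, -1.436960) = 0.142079
  p ← -1.435674 + (0.36/6)·(k1 + 2k2 + 2k3 + k4) = -1.439056
p(0.72) ≈ -1.4391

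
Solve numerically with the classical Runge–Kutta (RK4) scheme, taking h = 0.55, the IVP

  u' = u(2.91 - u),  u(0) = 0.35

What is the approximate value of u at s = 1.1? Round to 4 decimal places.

2.2318

RK4: k1 = f(s_n, u_n); k2 = f(s_n + h/2, u_n + (h/2)·k1); k3 = f(s_n + h/2, u_n + (h/2)·k2); k4 = f(s_n + h, u_n + h·k3); u_{n+1} = u_n + (h/6)·(k1 + 2k2 + 2k3 + k4).
s=0.000000, u=0.350000:
  k1 = f(0.000000, 0.350000) = 0.896000
  k2 = f(0.275000, 0.596400) = 1.379831
  k3 = f(0.275000, 0.729454) = 1.590607
  k4 = f(0.550000, 1.224834) = 2.064049
  u ← 0.350000 + (0.55/6)·(k1 + 2k2 + 2k3 + k4) = 1.165918
s=0.550000, u=1.165918:
  k1 = f(0.550000, 1.165918) = 2.033457
  k2 = f(0.825000, 1.725119) = 2.044061
  k3 = f(0.825000, 1.728035) = 2.042477
  k4 = f(1.100000, 2.289280) = 1.421001
  u ← 1.165918 + (0.55/6)·(k1 + 2k2 + 2k3 + k4) = 2.231775
u(1.1) ≈ 2.2318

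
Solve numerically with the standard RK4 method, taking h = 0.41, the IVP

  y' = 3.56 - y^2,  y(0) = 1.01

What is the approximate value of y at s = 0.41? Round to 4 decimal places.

RK4: k1 = f(s_n, y_n); k2 = f(s_n + h/2, y_n + (h/2)·k1); k3 = f(s_n + h/2, y_n + (h/2)·k2); k4 = f(s_n + h, y_n + h·k3); y_{n+1} = y_n + (h/6)·(k1 + 2k2 + 2k3 + k4).
s=0.000000, y=1.010000:
  k1 = f(0.000000, 1.010000) = 2.539900
  k2 = f(0.205000, 1.530680) = 1.217020
  k3 = f(0.205000, 1.259489) = 1.973687
  k4 = f(0.410000, 1.819212) = 0.250469
  y ← 1.010000 + (0.41/6)·(k1 + 2k2 + 2k3 + k4) = 1.636739
y(0.41) ≈ 1.6367

1.6367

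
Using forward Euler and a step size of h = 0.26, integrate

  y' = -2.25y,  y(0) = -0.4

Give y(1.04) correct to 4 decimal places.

-0.0119

Euler: y_{n+1} = y_n + h·f(t_n, y_n).
t=0.000000, y=-0.400000: f=0.900000 → y ← -0.400000 + 0.26·0.900000 = -0.166000
t=0.260000, y=-0.166000: f=0.373500 → y ← -0.166000 + 0.26·0.373500 = -0.068890
t=0.520000, y=-0.068890: f=0.155003 → y ← -0.068890 + 0.26·0.155003 = -0.028589
t=0.780000, y=-0.028589: f=0.064326 → y ← -0.028589 + 0.26·0.064326 = -0.011865
y(1.04) ≈ -0.0119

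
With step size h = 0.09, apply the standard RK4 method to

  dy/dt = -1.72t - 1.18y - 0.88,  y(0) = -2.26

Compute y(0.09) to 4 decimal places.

-2.1142

RK4: k1 = f(t_n, y_n); k2 = f(t_n + h/2, y_n + (h/2)·k1); k3 = f(t_n + h/2, y_n + (h/2)·k2); k4 = f(t_n + h, y_n + h·k3); y_{n+1} = y_n + (h/6)·(k1 + 2k2 + 2k3 + k4).
t=0.000000, y=-2.260000:
  k1 = f(0.000000, -2.260000) = 1.786800
  k2 = f(0.045000, -2.179594) = 1.614521
  k3 = f(0.045000, -2.187347) = 1.623669
  k4 = f(0.090000, -2.113870) = 1.459566
  y ← -2.260000 + (0.09/6)·(k1 + 2k2 + 2k3 + k4) = -2.114159
y(0.09) ≈ -2.1142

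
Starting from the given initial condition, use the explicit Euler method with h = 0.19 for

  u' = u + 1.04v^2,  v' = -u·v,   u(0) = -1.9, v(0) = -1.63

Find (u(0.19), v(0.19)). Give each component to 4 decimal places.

-1.7360, -2.2184

Euler on (u,v): u_{n+1} = u_n + h·u', v_{n+1} = v_n + h·v'.
0.000000: (-1.900000, -1.630000); f=(0.863176, -3.097000) → (-1.735997, -2.218430)
(u(0.19), v(0.19)) ≈ (-1.7360, -2.2184)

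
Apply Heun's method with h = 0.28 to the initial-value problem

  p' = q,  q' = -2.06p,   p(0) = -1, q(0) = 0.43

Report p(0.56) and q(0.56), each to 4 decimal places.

Heun on (p,q): k1 = f(t_n, state_n); k2 = f(t_n + h, state_n + h·k1); state_{n+1} = state_n + (h/2)·(k1 + k2).
0.000000: (-1.000000, 0.430000)
  k1 = (0.430000, 2.060000)
  predictor → (-0.879600, 1.006800)
  k2 = (1.006800, 1.811976)
  → (-0.798848, 0.972077)
0.280000: (-0.798848, 0.972077)
  k1 = (0.972077, 1.645627)
  predictor → (-0.526667, 1.432852)
  k2 = (1.432852, 1.084933)
  → (-0.462158, 1.354355)
(p(0.56), q(0.56)) ≈ (-0.4622, 1.3544)

-0.4622, 1.3544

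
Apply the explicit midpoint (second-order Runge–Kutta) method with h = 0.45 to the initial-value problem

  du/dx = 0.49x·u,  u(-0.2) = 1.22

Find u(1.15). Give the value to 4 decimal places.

Midpoint: k1 = f(x_n, u_n); k2 = f(x_n + h/2, u_n + (h/2)·k1); u_{n+1} = u_n + h·k2.
x=-0.200000, u=1.220000:
  k1 = f(-0.200000, 1.220000) = -0.119560
  k2 = f(0.025000, 1.193099) = 0.014615
  u ← 1.220000 + 0.45·0.014615 = 1.226577
x=0.250000, u=1.226577:
  k1 = f(0.250000, 1.226577) = 0.150256
  k2 = f(0.475000, 1.260384) = 0.293354
  u ← 1.226577 + 0.45·0.293354 = 1.358586
x=0.700000, u=1.358586:
  k1 = f(0.700000, 1.358586) = 0.465995
  k2 = f(0.925000, 1.463435) = 0.663302
  u ← 1.358586 + 0.45·0.663302 = 1.657072
u(1.15) ≈ 1.6571

1.6571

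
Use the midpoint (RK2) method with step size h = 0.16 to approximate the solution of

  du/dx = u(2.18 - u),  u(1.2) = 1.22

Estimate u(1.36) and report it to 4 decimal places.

1.4021

Midpoint: k1 = f(x_n, u_n); k2 = f(x_n + h/2, u_n + (h/2)·k1); u_{n+1} = u_n + h·k2.
x=1.200000, u=1.220000:
  k1 = f(1.200000, 1.220000) = 1.171200
  k2 = f(1.280000, 1.313696) = 1.138060
  u ← 1.220000 + 0.16·1.138060 = 1.402090
u(1.36) ≈ 1.4021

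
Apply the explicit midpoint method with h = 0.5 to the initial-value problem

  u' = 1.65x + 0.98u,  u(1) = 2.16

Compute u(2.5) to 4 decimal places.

Midpoint: k1 = f(x_n, u_n); k2 = f(x_n + h/2, u_n + (h/2)·k1); u_{n+1} = u_n + h·k2.
x=1.000000, u=2.160000:
  k1 = f(1.000000, 2.160000) = 3.766800
  k2 = f(1.250000, 3.101700) = 5.102166
  u ← 2.160000 + 0.5·5.102166 = 4.711083
x=1.500000, u=4.711083:
  k1 = f(1.500000, 4.711083) = 7.091861
  k2 = f(1.750000, 6.484048) = 9.241867
  u ← 4.711083 + 0.5·9.241867 = 9.332017
x=2.000000, u=9.332017:
  k1 = f(2.000000, 9.332017) = 12.445376
  k2 = f(2.250000, 12.443361) = 15.906994
  u ← 9.332017 + 0.5·15.906994 = 17.285513
u(2.5) ≈ 17.2855

17.2855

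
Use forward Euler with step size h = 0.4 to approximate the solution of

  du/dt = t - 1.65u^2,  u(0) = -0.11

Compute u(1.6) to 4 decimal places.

Euler: u_{n+1} = u_n + h·f(t_n, u_n).
t=0.000000, u=-0.110000: f=-0.019965 → u ← -0.110000 + 0.4·(-0.019965) = -0.117986
t=0.400000, u=-0.117986: f=0.377031 → u ← -0.117986 + 0.4·0.377031 = 0.032826
t=0.800000, u=0.032826: f=0.798222 → u ← 0.032826 + 0.4·0.798222 = 0.352115
t=1.200000, u=0.352115: f=0.995425 → u ← 0.352115 + 0.4·0.995425 = 0.750285
u(1.6) ≈ 0.7503

0.7503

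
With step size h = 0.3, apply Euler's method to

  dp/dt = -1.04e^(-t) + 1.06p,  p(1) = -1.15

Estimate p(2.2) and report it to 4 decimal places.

Euler: p_{n+1} = p_n + h·f(t_n, p_n).
t=1.000000, p=-1.150000: f=-1.601595 → p ← -1.150000 + 0.3·(-1.601595) = -1.630478
t=1.300000, p=-1.630478: f=-2.011740 → p ← -1.630478 + 0.3·(-2.011740) = -2.234000
t=1.600000, p=-2.234000: f=-2.578013 → p ← -2.234000 + 0.3·(-2.578013) = -3.007404
t=1.900000, p=-3.007404: f=-3.343400 → p ← -3.007404 + 0.3·(-3.343400) = -4.010424
p(2.2) ≈ -4.0104

-4.0104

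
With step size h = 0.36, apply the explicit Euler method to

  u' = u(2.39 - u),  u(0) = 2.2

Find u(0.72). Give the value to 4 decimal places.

2.3839

Euler: u_{n+1} = u_n + h·f(t_n, u_n).
t=0.000000, u=2.200000: f=0.418000 → u ← 2.200000 + 0.36·0.418000 = 2.350480
t=0.360000, u=2.350480: f=0.092891 → u ← 2.350480 + 0.36·0.092891 = 2.383921
u(0.72) ≈ 2.3839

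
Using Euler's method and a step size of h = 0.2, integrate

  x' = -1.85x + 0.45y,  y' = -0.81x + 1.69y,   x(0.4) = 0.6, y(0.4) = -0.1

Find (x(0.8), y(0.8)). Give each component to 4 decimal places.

0.2117, -0.3689

Euler on (x,y): x_{n+1} = x_n + h·x', y_{n+1} = y_n + h·y'.
0.400000: (0.600000, -0.100000); f=(-1.155000, -0.655000) → (0.369000, -0.231000)
0.600000: (0.369000, -0.231000); f=(-0.786600, -0.689280) → (0.211680, -0.368856)
(x(0.8), y(0.8)) ≈ (0.2117, -0.3689)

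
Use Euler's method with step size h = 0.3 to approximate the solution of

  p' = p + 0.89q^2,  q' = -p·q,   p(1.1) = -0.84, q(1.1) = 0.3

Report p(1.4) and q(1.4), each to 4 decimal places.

Euler on (p,q): p_{n+1} = p_n + h·p', q_{n+1} = q_n + h·q'.
1.100000: (-0.840000, 0.300000); f=(-0.759900, 0.252000) → (-1.067970, 0.375600)
(p(1.4), q(1.4)) ≈ (-1.0680, 0.3756)

-1.0680, 0.3756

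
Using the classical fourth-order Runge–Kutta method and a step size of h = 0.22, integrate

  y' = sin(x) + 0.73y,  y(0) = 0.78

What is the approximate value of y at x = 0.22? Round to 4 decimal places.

0.9413

RK4: k1 = f(x_n, y_n); k2 = f(x_n + h/2, y_n + (h/2)·k1); k3 = f(x_n + h/2, y_n + (h/2)·k2); k4 = f(x_n + h, y_n + h·k3); y_{n+1} = y_n + (h/6)·(k1 + 2k2 + 2k3 + k4).
x=0.000000, y=0.780000:
  k1 = f(0.000000, 0.780000) = 0.569400
  k2 = f(0.110000, 0.842634) = 0.724901
  k3 = f(0.110000, 0.859739) = 0.737388
  k4 = f(0.220000, 0.942225) = 0.906054
  y ← 0.780000 + (0.22/6)·(k1 + 2k2 + 2k3 + k4) = 0.941335
y(0.22) ≈ 0.9413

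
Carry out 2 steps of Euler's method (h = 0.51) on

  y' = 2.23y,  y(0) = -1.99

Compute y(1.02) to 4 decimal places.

-9.0904

Euler: y_{n+1} = y_n + h·f(x_n, y_n).
x=0.000000, y=-1.990000: f=-4.437700 → y ← -1.990000 + 0.51·(-4.437700) = -4.253227
x=0.510000, y=-4.253227: f=-9.484696 → y ← -4.253227 + 0.51·(-9.484696) = -9.090422
y(1.02) ≈ -9.0904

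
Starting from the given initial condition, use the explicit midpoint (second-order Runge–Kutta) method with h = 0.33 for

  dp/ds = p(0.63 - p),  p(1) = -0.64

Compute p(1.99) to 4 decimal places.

Midpoint: k1 = f(s_n, p_n); k2 = f(s_n + h/2, p_n + (h/2)·k1); p_{n+1} = p_n + h·k2.
s=1.000000, p=-0.640000:
  k1 = f(1.000000, -0.640000) = -0.812800
  k2 = f(1.165000, -0.774112) = -1.086940
  p ← -0.640000 + 0.33·(-1.086940) = -0.998690
s=1.330000, p=-0.998690:
  k1 = f(1.330000, -0.998690) = -1.626557
  k2 = f(1.495000, -1.267072) = -2.403727
  p ← -0.998690 + 0.33·(-2.403727) = -1.791920
s=1.660000, p=-1.791920:
  k1 = f(1.660000, -1.791920) = -4.339887
  k2 = f(1.825000, -2.508002) = -7.870113
  p ← -1.791920 + 0.33·(-7.870113) = -4.389057
p(1.99) ≈ -4.3891

-4.3891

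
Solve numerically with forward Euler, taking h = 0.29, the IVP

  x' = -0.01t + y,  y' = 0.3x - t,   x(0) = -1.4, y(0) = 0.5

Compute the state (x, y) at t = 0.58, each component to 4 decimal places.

-1.1462, 0.1849

Euler on (x,y): x_{n+1} = x_n + h·x', y_{n+1} = y_n + h·y'.
0.000000: (-1.400000, 0.500000); f=(0.500000, -0.420000) → (-1.255000, 0.378200)
0.290000: (-1.255000, 0.378200); f=(0.375300, -0.666500) → (-1.146163, 0.184915)
(x(0.58), y(0.58)) ≈ (-1.1462, 0.1849)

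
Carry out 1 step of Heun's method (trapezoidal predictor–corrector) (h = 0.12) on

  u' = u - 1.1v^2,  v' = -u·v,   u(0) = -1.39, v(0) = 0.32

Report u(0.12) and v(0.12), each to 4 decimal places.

-1.5836, 0.3819

Heun on (u,v): k1 = f(t_n, state_n); k2 = f(t_n + h, state_n + h·k1); state_{n+1} = state_n + (h/2)·(k1 + k2).
0.000000: (-1.390000, 0.320000)
  k1 = (-1.502640, 0.444800)
  predictor → (-1.570317, 0.373376)
  k2 = (-1.723667, 0.586319)
  → (-1.583578, 0.381867)
(u(0.12), v(0.12)) ≈ (-1.5836, 0.3819)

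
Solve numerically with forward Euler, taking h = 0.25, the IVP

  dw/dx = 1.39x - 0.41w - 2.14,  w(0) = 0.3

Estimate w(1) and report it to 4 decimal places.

-1.1517

Euler: w_{n+1} = w_n + h·f(x_n, w_n).
x=0.000000, w=0.300000: f=-2.263000 → w ← 0.300000 + 0.25·(-2.263000) = -0.265750
x=0.250000, w=-0.265750: f=-1.683543 → w ← -0.265750 + 0.25·(-1.683543) = -0.686636
x=0.500000, w=-0.686636: f=-1.163479 → w ← -0.686636 + 0.25·(-1.163479) = -0.977505
x=0.750000, w=-0.977505: f=-0.696723 → w ← -0.977505 + 0.25·(-0.696723) = -1.151686
w(1) ≈ -1.1517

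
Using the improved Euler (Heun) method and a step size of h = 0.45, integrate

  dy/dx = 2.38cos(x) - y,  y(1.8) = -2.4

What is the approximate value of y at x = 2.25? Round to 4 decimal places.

-1.9663

Heun: k1 = f(x_n, y_n); k2 = f(x_n + h, y_n + h·k1); y_{n+1} = y_n + (h/2)·(k1 + k2).
x=1.800000, y=-2.400000:
  k1 = f(1.800000, -2.400000) = 1.859259
  k2 = f(2.250000, -1.563333) = 0.068280
  y ← -2.400000 + (0.45/2)·(1.859259 + 0.068280) = -1.966304
y(2.25) ≈ -1.9663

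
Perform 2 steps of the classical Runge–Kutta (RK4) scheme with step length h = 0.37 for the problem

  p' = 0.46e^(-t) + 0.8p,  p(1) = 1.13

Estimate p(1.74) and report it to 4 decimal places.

2.1676

RK4: k1 = f(t_n, p_n); k2 = f(t_n + h/2, p_n + (h/2)·k1); k3 = f(t_n + h/2, p_n + (h/2)·k2); k4 = f(t_n + h, p_n + h·k3); p_{n+1} = p_n + (h/6)·(k1 + 2k2 + 2k3 + k4).
t=1.000000, p=1.130000:
  k1 = f(1.000000, 1.130000) = 1.073225
  k2 = f(1.185000, 1.328547) = 1.203480
  k3 = f(1.185000, 1.352644) = 1.222758
  k4 = f(1.370000, 1.582421) = 1.382826
  p ← 1.130000 + (0.37/6)·(k1 + 2k2 + 2k3 + k4) = 1.580693
t=1.370000, p=1.580693:
  k1 = f(1.370000, 1.580693) = 1.381443
  k2 = f(1.555000, 1.836260) = 1.566155
  k3 = f(1.555000, 1.870431) = 1.593492
  k4 = f(1.740000, 2.170285) = 1.816967
  p ← 1.580693 + (0.37/6)·(k1 + 2k2 + 2k3 + k4) = 2.167618
p(1.74) ≈ 2.1676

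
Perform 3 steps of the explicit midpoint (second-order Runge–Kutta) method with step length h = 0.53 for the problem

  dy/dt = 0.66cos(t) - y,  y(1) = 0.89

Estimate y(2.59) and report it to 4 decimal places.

-0.0227

Midpoint: k1 = f(t_n, y_n); k2 = f(t_n + h/2, y_n + (h/2)·k1); y_{n+1} = y_n + h·k2.
t=1.000000, y=0.890000:
  k1 = f(1.000000, 0.890000) = -0.533400
  k2 = f(1.265000, 0.748649) = -0.549954
  y ← 0.890000 + 0.53·(-0.549954) = 0.598524
t=1.530000, y=0.598524:
  k1 = f(1.530000, 0.598524) = -0.571606
  k2 = f(1.795000, 0.447049) = -0.593786
  y ← 0.598524 + 0.53·(-0.593786) = 0.283817
t=2.060000, y=0.283817:
  k1 = f(2.060000, 0.283817) = -0.593967
  k2 = f(2.325000, 0.126416) = -0.578324
  y ← 0.283817 + 0.53·(-0.578324) = -0.022694
y(2.59) ≈ -0.0227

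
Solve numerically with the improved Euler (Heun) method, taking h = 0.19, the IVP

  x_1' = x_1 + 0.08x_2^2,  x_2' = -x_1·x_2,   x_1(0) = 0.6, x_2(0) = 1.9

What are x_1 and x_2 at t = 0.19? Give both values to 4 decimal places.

0.7790, 1.6687

Heun on (x_1,x_2): k1 = f(t_n, state_n); k2 = f(t_n + h, state_n + h·k1); state_{n+1} = state_n + (h/2)·(k1 + k2).
0.000000: (0.600000, 1.900000)
  k1 = (0.888800, -1.140000)
  predictor → (0.768872, 1.683400)
  k2 = (0.995579, -1.294319)
  → (0.779016, 1.668740)
(x_1(0.19), x_2(0.19)) ≈ (0.7790, 1.6687)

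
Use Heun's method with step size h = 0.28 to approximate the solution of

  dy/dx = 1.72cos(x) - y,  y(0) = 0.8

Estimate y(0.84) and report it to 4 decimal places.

Heun: k1 = f(x_n, y_n); k2 = f(x_n + h, y_n + h·k1); y_{n+1} = y_n + (h/2)·(k1 + k2).
x=0.000000, y=0.800000:
  k1 = f(0.000000, 0.800000) = 0.920000
  k2 = f(0.280000, 1.057600) = 0.595415
  y ← 0.800000 + (0.28/2)·(0.920000 + 0.595415) = 1.012158
x=0.280000, y=1.012158:
  k1 = f(0.280000, 1.012158) = 0.640857
  k2 = f(0.560000, 1.191598) = 0.265681
  y ← 1.012158 + (0.28/2)·(0.640857 + 0.265681) = 1.139073
x=0.560000, y=1.139073:
  k1 = f(0.560000, 1.139073) = 0.318205
  k2 = f(0.840000, 1.228171) = -0.080135
  y ← 1.139073 + (0.28/2)·(0.318205 + (-0.080135)) = 1.172403
y(0.84) ≈ 1.1724

1.1724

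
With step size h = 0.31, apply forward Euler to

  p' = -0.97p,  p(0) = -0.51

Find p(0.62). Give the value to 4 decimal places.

-0.2494

Euler: p_{n+1} = p_n + h·f(x_n, p_n).
x=0.000000, p=-0.510000: f=0.494700 → p ← -0.510000 + 0.31·0.494700 = -0.356643
x=0.310000, p=-0.356643: f=0.345944 → p ← -0.356643 + 0.31·0.345944 = -0.249400
p(0.62) ≈ -0.2494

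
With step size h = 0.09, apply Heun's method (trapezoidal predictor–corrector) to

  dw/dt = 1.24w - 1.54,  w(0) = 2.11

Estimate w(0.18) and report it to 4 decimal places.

Heun: k1 = f(t_n, w_n); k2 = f(t_n + h, w_n + h·k1); w_{n+1} = w_n + (h/2)·(k1 + k2).
t=0.000000, w=2.110000:
  k1 = f(0.000000, 2.110000) = 1.076400
  k2 = f(0.090000, 2.206876) = 1.196526
  w ← 2.110000 + (0.09/2)·(1.076400 + 1.196526) = 2.212282
t=0.090000, w=2.212282:
  k1 = f(0.090000, 2.212282) = 1.203229
  k2 = f(0.180000, 2.320572) = 1.337510
  w ← 2.212282 + (0.09/2)·(1.203229 + 1.337510) = 2.326615
w(0.18) ≈ 2.3266

2.3266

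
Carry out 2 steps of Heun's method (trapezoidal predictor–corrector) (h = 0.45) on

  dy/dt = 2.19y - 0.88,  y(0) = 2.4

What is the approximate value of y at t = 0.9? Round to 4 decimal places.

Heun: k1 = f(t_n, y_n); k2 = f(t_n + h, y_n + h·k1); y_{n+1} = y_n + (h/2)·(k1 + k2).
t=0.000000, y=2.400000:
  k1 = f(0.000000, 2.400000) = 4.376000
  k2 = f(0.450000, 4.369200) = 8.688548
  y ← 2.400000 + (0.45/2)·(4.376000 + 8.688548) = 5.339523
t=0.450000, y=5.339523:
  k1 = f(0.450000, 5.339523) = 10.813556
  k2 = f(0.900000, 10.205624) = 21.470315
  y ← 5.339523 + (0.45/2)·(10.813556 + 21.470315) = 12.603394
y(0.9) ≈ 12.6034

12.6034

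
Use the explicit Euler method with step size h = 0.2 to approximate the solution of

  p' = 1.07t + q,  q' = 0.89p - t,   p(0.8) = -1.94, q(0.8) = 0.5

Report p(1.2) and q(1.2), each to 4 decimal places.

-1.4559, -0.5024

Euler on (p,q): p_{n+1} = p_n + h·p', q_{n+1} = q_n + h·q'.
0.800000: (-1.940000, 0.500000); f=(1.356000, -2.526600) → (-1.668800, -0.005320)
1.000000: (-1.668800, -0.005320); f=(1.064680, -2.485232) → (-1.455864, -0.502366)
(p(1.2), q(1.2)) ≈ (-1.4559, -0.5024)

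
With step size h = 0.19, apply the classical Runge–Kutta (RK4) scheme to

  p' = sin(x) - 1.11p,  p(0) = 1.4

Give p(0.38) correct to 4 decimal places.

RK4: k1 = f(x_n, p_n); k2 = f(x_n + h/2, p_n + (h/2)·k1); k3 = f(x_n + h/2, p_n + (h/2)·k2); k4 = f(x_n + h, p_n + h·k3); p_{n+1} = p_n + (h/6)·(k1 + 2k2 + 2k3 + k4).
x=0.000000, p=1.400000:
  k1 = f(0.000000, 1.400000) = -1.554000
  k2 = f(0.095000, 1.252370) = -1.295274
  k3 = f(0.095000, 1.276949) = -1.322556
  k4 = f(0.190000, 1.148714) = -1.086214
  p ← 1.400000 + (0.19/6)·(k1 + 2k2 + 2k3 + k4) = 1.150597
x=0.190000, p=1.150597:
  k1 = f(0.190000, 1.150597) = -1.088304
  k2 = f(0.285000, 1.047208) = -0.881244
  k3 = f(0.285000, 1.066879) = -0.903078
  k4 = f(0.380000, 0.979012) = -0.715783
  p ← 1.150597 + (0.19/6)·(k1 + 2k2 + 2k3 + k4) = 0.980461
p(0.38) ≈ 0.9805

0.9805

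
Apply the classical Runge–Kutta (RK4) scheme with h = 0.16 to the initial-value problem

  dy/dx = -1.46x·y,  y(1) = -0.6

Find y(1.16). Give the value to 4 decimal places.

-0.4662

RK4: k1 = f(x_n, y_n); k2 = f(x_n + h/2, y_n + (h/2)·k1); k3 = f(x_n + h/2, y_n + (h/2)·k2); k4 = f(x_n + h, y_n + h·k3); y_{n+1} = y_n + (h/6)·(k1 + 2k2 + 2k3 + k4).
x=1.000000, y=-0.600000:
  k1 = f(1.000000, -0.600000) = 0.876000
  k2 = f(1.080000, -0.529920) = 0.835578
  k3 = f(1.080000, -0.533154) = 0.840677
  k4 = f(1.160000, -0.465492) = 0.788357
  y ← -0.600000 + (0.16/6)·(k1 + 2k2 + 2k3 + k4) = -0.466217
y(1.16) ≈ -0.4662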